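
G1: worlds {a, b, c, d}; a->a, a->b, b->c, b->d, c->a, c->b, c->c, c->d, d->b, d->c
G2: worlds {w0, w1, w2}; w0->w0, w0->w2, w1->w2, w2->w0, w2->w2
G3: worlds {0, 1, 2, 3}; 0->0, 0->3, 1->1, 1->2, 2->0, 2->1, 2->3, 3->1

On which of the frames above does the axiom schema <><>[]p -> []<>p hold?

This is the axiom for a generalized confluence (Geach) condition; its first-order frame correspondent is forall x forall y forall z ((x R^2 y & xRz) -> exists w (yRw & zRw)).
G1: fails — aR²a, aRb but no w with aRw and bRw.
G2: holds.
G3: fails — 0R²0, 0R3 but no w with 0Rw and 3Rw.

G2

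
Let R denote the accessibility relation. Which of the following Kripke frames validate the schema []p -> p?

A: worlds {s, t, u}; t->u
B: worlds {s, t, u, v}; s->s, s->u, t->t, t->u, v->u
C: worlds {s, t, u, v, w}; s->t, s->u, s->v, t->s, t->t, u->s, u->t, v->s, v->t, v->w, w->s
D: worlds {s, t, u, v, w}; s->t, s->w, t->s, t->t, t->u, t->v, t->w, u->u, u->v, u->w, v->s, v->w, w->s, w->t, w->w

none

The schema corresponds to reflexivity: forall x Rxx.
A: fails — world s does not see itself.
B: fails — world u does not see itself.
C: fails — world s does not see itself.
D: fails — world s does not see itself.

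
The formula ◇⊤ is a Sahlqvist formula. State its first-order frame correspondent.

◇⊤ holds at w iff w has a successor, so frame-validity of ◇⊤ is exactly seriality. Equivalently via □q → ◇q:
Suppose □q→◇q is valid. At any x set V(q)=W. Then □q at x, so ◇q at x, so x has a successor.
Conversely, any frame satisfying ∀x ∃y Rxy validates the schema.
So the correspondent is seriality.

Seriality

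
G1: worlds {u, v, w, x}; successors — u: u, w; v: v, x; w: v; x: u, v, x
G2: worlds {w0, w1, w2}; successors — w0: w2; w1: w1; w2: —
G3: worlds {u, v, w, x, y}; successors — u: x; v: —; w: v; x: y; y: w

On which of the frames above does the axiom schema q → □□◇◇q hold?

The schema corresponds to a generalized confluence (Geach) condition: ∀x ∀z (xR²z → ∃w (x = w ∧ zR²w)).
G1: fails — uR²w but no t with u=t and wR²t.
G2: condition met.
G3: fails — uR²y but no t with u=t and yR²t.

G2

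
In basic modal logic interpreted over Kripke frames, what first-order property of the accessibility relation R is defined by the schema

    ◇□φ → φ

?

Equivalently (dual form): φ → □◇φ.
Suppose φ→□◇φ is valid. Take Rxy and set V(φ)={x}. Then φ at x, so □◇φ at x, so ◇φ at y, so some z with Ryz has φ; z=x, i.e. Ryx.

Symmetry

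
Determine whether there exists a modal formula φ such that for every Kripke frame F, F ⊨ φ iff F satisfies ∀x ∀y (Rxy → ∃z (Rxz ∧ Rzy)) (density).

The condition is density. A defining modal formula is □□p → □p.
Suppose □□p→□p is valid. Take Rxy and set V(p)={w : xR²w}. Then □□p at x, so □p at x, so p at y, i.e. ∃z(Rxz∧Rzy).

Definable; □□p → □p defines it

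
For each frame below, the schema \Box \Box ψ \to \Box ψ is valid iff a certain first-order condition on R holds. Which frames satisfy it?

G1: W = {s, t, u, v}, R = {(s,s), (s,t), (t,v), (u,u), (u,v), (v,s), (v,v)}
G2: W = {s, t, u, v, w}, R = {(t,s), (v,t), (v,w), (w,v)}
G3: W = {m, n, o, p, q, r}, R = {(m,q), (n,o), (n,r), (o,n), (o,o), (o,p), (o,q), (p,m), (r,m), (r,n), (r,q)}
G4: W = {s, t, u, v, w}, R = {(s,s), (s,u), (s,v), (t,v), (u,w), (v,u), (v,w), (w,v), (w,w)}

The schema corresponds to density: \forall x \forall y (Rxy \to \exists z (Rxz \wedge Rzy)).
G1: holds.
G2: fails — Rvt but no z with Rvz and Rzt.
G3: fails — Rnr but no z with Rnz and Rzr.
G4: fails — Rtv but no z with Rtz and Rzv.
Valid on: G1.

G1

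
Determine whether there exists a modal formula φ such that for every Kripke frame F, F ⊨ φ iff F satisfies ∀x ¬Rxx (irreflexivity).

Any modally definable frame class is closed under surjective bounded morphisms.
The 4-cycle (worlds a,b,c,d with a→b→c→d→a) is irreflexive, and the map sending every world to a single reflexive point • is a surjective bounded morphism (forth: every edge maps to (•,•); back: every world has a successor). So any modal formula valid on the 4-cycle is also valid on the reflexive point, which is not irreflexive.
So no modal formula (or set of formulas) defines exactly the irreflexive frames.

No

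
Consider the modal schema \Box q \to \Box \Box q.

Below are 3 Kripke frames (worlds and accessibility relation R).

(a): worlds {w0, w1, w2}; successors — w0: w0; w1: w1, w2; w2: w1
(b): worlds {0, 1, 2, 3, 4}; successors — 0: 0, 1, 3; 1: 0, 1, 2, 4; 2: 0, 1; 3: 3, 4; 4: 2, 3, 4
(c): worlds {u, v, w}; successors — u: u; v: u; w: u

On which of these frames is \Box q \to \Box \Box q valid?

(c)

This is the axiom for transitivity; its first-order frame correspondent is \forall x \forall y \forall z (Rxy \wedge Ryz \to Rxz).
(a): fails — Rw2w1 and Rw1w2 but not Rw2w2.
(b): fails — R10 and R03 but not R13.
(c): condition met.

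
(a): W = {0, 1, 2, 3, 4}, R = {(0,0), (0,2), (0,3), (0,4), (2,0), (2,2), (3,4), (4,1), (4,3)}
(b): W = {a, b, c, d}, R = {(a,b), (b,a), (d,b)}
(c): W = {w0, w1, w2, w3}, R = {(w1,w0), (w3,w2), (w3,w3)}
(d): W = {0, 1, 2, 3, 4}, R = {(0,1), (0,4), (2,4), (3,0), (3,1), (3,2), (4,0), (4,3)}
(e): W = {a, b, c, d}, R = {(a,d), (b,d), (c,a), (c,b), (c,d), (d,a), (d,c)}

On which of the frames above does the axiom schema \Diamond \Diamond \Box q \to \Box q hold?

The schema corresponds to a generalized confluence (Geach) condition: \forall x \forall y \forall z ((x R^2 y \wedge xRz) \to \exists w (yRw \wedge z = w)).
(a): fails — 0R²1, 0R0 but no w with 1Rw and 0=w.
(b): ✓.
(c): fails — w3R²w2, w3Rw2 but no w with w2Rw and w2=w.
(d): fails — 0R²3, 0R4 but no w with 3Rw and 4=w.
(e): fails — cR²a, cRa but no w with aRw and a=w.

(b)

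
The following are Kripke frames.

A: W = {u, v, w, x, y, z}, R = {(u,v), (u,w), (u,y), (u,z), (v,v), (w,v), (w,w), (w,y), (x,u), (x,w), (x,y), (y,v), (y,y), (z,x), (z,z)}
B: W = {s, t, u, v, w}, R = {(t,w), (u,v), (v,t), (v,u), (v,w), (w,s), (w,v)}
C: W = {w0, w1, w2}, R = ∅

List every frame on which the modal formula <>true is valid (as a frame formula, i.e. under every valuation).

This is the axiom for seriality; its first-order frame correspondent is forall x exists y Rxy.
A: holds.
B: fails — world s has no successor.
C: fails — world w0 has no successor.
Valid on: A.

A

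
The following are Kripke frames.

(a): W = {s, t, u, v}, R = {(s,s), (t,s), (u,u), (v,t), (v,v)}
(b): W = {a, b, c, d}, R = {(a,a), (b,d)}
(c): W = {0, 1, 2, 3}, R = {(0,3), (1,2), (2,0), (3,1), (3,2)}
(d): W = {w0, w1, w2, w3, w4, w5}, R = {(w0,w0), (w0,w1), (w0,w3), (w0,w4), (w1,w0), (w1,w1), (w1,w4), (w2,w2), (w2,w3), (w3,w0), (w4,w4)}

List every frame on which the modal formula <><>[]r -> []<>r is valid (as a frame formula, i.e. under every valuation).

Frame correspondent (Sahlqvist): forall x forall y forall z ((x R^2 y & xRz) -> exists w (yRw & zRw)) — i.e. a generalized confluence (Geach) condition.
(a): fails — vR²s, vRv but no w with sRw and vRw.
(b): condition met.
(c): fails — 0R²2, 0R3 but no w with 2Rw and 3Rw.
(d): fails — w0R²w3, w0Rw4 but no w with w3Rw and w4Rw.

(b)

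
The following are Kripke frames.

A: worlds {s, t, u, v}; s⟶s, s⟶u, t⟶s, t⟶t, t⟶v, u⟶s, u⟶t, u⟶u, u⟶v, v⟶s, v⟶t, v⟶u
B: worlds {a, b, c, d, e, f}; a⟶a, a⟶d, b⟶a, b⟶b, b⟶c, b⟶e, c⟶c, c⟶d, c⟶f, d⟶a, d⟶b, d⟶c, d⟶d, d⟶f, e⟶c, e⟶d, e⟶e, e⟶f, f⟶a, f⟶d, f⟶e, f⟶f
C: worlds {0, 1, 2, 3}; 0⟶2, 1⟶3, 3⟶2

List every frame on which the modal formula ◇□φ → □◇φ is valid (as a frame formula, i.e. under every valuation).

A, B

The schema corresponds to convergence: ∀x ∀y ∀z (Rxy ∧ Rxz → ∃w (Ryw ∧ Rzw)).
A: holds.
B: holds.
C: fails — R02 and R02 but 2 and 2 have no common successor.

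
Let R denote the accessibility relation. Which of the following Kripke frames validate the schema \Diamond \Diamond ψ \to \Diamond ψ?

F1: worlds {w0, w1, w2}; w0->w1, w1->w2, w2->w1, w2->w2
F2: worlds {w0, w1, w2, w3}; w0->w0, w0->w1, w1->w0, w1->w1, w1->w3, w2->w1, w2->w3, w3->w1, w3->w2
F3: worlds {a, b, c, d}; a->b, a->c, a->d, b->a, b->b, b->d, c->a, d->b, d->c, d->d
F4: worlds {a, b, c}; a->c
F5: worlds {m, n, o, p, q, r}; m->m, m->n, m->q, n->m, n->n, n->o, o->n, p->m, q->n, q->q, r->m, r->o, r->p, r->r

F4

This is the axiom for a generalized confluence (Geach) condition; its first-order frame correspondent is \forall x \forall y (x R^2 y \to \exists w (y = w \wedge xRw)).
F1: fails — w0R²w2 but no w with w2=w and w0Rw.
F2: fails — w0R²w3 but no w with w3=w and w0Rw.
F3: fails — aR²a but no w with a=w and aRw.
F4: condition met.
F5: fails — mR²o but no w with o=w and mRw.
Valid on: F4.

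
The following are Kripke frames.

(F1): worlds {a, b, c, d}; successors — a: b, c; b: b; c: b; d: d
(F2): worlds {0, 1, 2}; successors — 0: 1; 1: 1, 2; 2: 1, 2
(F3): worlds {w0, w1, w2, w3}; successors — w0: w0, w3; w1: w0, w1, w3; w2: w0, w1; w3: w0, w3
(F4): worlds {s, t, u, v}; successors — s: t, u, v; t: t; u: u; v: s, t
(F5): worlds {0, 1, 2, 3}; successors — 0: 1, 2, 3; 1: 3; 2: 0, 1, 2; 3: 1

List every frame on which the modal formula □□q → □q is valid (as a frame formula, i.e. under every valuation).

Frame correspondent (Sahlqvist): ∀x ∀y (Rxy → ∃z (Rxz ∧ Rzy)) — i.e. density.
(F1): fails — Rac but no z with Raz and Rzc.
(F2): ✓.
(F3): ✓.
(F4): fails — Rvs but no z with Rvz and Rzs.
(F5): fails — R31 but no z with R3z and Rz1.

(F2), (F3)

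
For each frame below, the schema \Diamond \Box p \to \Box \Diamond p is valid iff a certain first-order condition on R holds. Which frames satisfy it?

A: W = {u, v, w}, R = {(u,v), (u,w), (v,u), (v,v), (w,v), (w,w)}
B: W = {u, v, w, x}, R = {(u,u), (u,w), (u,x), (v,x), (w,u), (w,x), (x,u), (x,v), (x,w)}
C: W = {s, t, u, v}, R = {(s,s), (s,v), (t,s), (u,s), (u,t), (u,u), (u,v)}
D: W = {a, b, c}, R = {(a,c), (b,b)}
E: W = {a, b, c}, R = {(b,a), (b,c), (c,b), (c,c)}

A, B

This is the axiom for convergence; its first-order frame correspondent is \forall x \forall y \forall z (Rxy \wedge Rxz \to \exists w (Ryw \wedge Rzw)).
A: ✓.
B: ✓.
C: fails — Rsv and Rsv but v and v have no common successor.
D: fails — Rac and Rac but c and c have no common successor.
E: fails — Rba and Rba but a and a have no common successor.
Valid on: A, B.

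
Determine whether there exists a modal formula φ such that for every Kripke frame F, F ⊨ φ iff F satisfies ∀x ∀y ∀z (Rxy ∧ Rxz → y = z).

Yes — defined by ◇r → □r

This is a Sahlqvist condition; the CD axiom ◇r → □r defines it.
Suppose ◇r→□r is valid. Take Rxy, Rxz and set V(r)={y}. Then ◇r at x, so □r at x, so r at z, i.e. z=y.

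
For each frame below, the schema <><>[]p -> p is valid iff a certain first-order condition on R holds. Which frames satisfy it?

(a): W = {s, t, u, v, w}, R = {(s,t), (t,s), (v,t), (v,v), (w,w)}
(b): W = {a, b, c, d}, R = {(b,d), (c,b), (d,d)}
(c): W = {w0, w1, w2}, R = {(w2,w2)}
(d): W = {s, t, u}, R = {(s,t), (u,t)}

The schema corresponds to a generalized confluence (Geach) condition: forall x forall y (x R^2 y -> exists w (yRw & x = w)).
(a): fails — sR²s but no w* with sRw* and s=w*.
(b): fails — bR²d but no w with dRw and b=w.
(c): holds.
(d): holds.
Valid on: (c), (d).

(c), (d)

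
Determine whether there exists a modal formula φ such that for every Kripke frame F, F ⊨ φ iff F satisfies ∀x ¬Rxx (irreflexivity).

If a class were modally definable it would be closed under surjective bounded morphisms (Goldblatt–Thomason).
The 5-cycle (worlds w0,w1,w2,w3,w4 with w0→w1→w2→w3→w4→w0) is irreflexive, and the map sending every world to a single reflexive point • is a surjective bounded morphism (forth: every edge maps to (•,•); back: every world has a successor). So any modal formula valid on the 5-cycle is also valid on the reflexive point, which is not irreflexive.
So no modal formula (or set of formulas) defines exactly the irreflexive frames.

No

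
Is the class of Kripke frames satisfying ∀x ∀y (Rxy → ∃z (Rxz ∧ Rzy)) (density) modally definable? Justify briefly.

Yes, by □□p → □p

The condition is density. A defining modal formula is □□p → □p.
Suppose □□p→□p is valid. Take Rxy and set V(p)={w : xR²w}. Then □□p at x, so □p at x, so p at y, i.e. ∃z(Rxz∧Rzy).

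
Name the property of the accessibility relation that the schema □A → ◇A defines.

Suppose □A→◇A is valid. At any x set V(A)=W. Then □A at x, so ◇A at x, so x has a successor.
Conversely, any frame satisfying ∀x ∃y Rxy validates the schema.
Frame condition: ∀x ∃y Rxy.

seriality: ∀x ∃y Rxy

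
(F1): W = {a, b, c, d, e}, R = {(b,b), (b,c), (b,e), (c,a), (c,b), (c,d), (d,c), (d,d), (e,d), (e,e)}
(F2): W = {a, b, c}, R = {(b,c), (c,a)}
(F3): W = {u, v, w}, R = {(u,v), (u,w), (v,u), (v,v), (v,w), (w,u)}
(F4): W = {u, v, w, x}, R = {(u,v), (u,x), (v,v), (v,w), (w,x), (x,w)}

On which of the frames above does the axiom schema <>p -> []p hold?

(F2)

This is the axiom for partial functionality; its first-order frame correspondent is forall x forall y forall z (Rxy & Rxz -> y = z).
(F1): fails — b sees both b and c.
(F2): satisfies the condition.
(F3): fails — u sees both v and w.
(F4): fails — u sees both v and x.
Valid on: (F2).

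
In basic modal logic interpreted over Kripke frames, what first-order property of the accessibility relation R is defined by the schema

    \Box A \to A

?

This schema is the T axiom.
It corresponds to reflexivity: \forall x Rxx.

Reflexivity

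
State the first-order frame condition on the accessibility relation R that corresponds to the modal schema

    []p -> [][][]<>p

forall x forall z (x R^3 z -> exists w (xRw & zRw))

This is a Sahlqvist (Geach-type) schema ◇^0□^1p → □^3◇^1p.
First-order correspondent: forall x forall z (x R^3 z -> exists w (xRw & zRw)).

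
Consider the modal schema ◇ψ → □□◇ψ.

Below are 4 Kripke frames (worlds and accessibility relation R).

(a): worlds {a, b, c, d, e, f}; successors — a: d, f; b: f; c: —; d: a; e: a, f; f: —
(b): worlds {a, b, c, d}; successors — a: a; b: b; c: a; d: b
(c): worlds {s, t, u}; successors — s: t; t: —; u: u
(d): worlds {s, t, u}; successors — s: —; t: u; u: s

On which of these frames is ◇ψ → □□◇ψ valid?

The schema corresponds to a generalized confluence (Geach) condition: ∀x ∀y ∀z ((xRy ∧ xR²z) → ∃w (y = w ∧ zRw)).
(a): fails — dRa, dR²f but no w with a=w and fRw.
(b): condition met.
(c): condition met.
(d): fails — tRu, tR²s but no w with u=w and sRw.

(b), (c)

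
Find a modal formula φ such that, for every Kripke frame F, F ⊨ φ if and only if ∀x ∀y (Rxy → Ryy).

A defining formula is □(□s → s) (the T□ axiom).
Suppose □(□s→s) is valid. Take Rxy and set V(s)={w : Ryw}. Then at y, □s holds; since □(□s→s) at x, □s→s at y, so s at y, i.e. Ryy.

□(□s → s)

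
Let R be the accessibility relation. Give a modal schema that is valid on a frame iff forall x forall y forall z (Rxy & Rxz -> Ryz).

The condition is the Euclidean property. The 5 schema ◇r → □◇r defines it.
Suppose ◇r→□◇r is valid. Take Rxy, Rxz and set V(r)={y}. Then ◇r at x, so □◇r at x, so ◇r at z, so some w with Rzw has r; w=y, i.e. Rzy. By symmetry of the argument, Ryz.

◇r → □◇r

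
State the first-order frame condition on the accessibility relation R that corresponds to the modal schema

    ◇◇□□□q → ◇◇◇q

∀x ∀y (xR²y → ∃w (yR³w ∧ xR³w))

This is a Sahlqvist (Geach-type) schema ◇^2□^3q → □^0◇^3q.
First-order correspondent: ∀x ∀y (xR²y → ∃w (yR³w ∧ xR³w)).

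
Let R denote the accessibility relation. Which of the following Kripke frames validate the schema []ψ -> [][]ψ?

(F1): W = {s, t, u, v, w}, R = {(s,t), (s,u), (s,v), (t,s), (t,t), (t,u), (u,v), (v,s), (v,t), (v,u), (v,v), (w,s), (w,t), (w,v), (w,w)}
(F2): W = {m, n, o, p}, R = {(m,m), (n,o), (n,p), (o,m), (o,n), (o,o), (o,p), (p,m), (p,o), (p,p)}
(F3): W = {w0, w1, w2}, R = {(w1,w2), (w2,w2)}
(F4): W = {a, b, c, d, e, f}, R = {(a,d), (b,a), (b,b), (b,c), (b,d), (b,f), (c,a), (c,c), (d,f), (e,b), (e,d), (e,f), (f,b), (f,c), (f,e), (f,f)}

(F3)

The schema corresponds to transitivity: forall x forall y forall z (Rxy & Ryz -> Rxz).
(F1): fails — Ruv and Rvt but not Rut.
(F2): fails — Rno and Rom but not Rnm.
(F3): ✓.
(F4): fails — Reb and Rbc but not Rec.
Valid on: (F3).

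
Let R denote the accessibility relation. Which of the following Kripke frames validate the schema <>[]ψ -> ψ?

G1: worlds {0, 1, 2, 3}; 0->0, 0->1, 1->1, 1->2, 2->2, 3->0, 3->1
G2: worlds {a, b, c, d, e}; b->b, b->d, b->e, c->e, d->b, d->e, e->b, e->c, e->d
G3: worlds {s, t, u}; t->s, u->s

Frame correspondent (Sahlqvist): forall x forall y (Rxy -> Ryx) — i.e. symmetry.
G1: fails — R31 but not R13.
G2: condition met.
G3: fails — Rus but not Rsu.
Valid on: G2.

G2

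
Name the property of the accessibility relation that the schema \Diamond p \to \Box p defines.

partial functionality

This schema is the CD axiom.
It corresponds to partial functionality: \forall x \forall y \forall z (Rxy \wedge Rxz \to y = z).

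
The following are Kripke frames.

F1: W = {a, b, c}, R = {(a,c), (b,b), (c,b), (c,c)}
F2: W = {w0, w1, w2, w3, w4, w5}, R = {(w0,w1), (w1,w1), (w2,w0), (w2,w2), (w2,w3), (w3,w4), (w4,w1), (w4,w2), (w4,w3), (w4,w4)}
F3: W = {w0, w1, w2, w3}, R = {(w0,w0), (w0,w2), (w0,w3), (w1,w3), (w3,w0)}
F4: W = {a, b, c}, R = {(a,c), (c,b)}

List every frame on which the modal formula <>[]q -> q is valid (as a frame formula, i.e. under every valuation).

The schema corresponds to symmetry: forall x forall y (Rxy -> Ryx).
F1: fails — Rac but not Rca.
F2: fails — Rw4w1 but not Rw1w4.
F3: fails — Rw1w3 but not Rw3w1.
F4: fails — Rac but not Rca.
Valid on no frame.

none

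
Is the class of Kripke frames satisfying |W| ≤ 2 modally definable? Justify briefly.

No — not modally definable

Any modally definable frame class is closed under disjoint unions.
Any modal formula valid on each of 3 disjoint one-world frames is valid on their disjoint union (validity is preserved under disjoint unions). Each one-world frame has |W|=1≤2, but the union has |W|=3.
Hence having at most 2 worlds is not modally definable.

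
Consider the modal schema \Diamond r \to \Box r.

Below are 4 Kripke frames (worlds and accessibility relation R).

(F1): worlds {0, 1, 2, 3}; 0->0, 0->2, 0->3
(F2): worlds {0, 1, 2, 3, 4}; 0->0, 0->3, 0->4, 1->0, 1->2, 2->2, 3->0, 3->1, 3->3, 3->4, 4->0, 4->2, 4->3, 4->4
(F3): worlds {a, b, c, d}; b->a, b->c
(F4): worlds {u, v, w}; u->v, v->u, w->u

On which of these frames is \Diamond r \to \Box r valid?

The schema corresponds to partial functionality: \forall x \forall y \forall z (Rxy \wedge Rxz \to y = z).
(F1): fails — 0 sees both 0 and 2.
(F2): fails — 0 sees both 0 and 3.
(F3): fails — b sees both a and c.
(F4): ✓.

(F4)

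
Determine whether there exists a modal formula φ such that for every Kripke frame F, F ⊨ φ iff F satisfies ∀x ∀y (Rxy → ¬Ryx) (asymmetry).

Modal frame validity is preserved under surjective bounded morphisms.
The 3-cycle (worlds a,b,c with a→b→c→a) is asymmetric. Mapping every world to a single reflexive point • is a surjective bounded morphism, and the reflexive point is not asymmetric (R•• but asymmetry requires ¬R••).
So the class is not modally definable.

No — not modally definable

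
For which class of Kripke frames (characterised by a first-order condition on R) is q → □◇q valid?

Symmetry

Suppose q→□◇q is valid. Take Rxy and set V(q)={x}. Then q at x, so □◇q at x, so ◇q at y, so some z with Ryz has q; z=x, i.e. Ryx.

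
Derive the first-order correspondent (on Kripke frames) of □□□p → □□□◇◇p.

∀x ∀z (xR³z → ∃w (xR³w ∧ zR²w))

This is a Sahlqvist (Geach-type) schema ◇^0□^3p → □^3◇^2p.
First-order correspondent: ∀x ∀z (xR³z → ∃w (xR³w ∧ zR²w)).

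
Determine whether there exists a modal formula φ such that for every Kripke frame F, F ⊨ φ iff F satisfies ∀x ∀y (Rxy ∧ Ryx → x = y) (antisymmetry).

If a class were modally definable it would be closed under surjective bounded morphisms (Goldblatt–Thomason).
The 4-cycle (worlds w0,w1,w2,w3 with w0→w1→w2→w3→w0) is antisymmetric. Sending even-indexed worlds to a and odd-indexed worlds to b is a surjective bounded morphism onto the two-world frame with a↔b, which is not antisymmetric.
So no modal formula (or set of formulas) defines exactly the antisymmetric frames.

No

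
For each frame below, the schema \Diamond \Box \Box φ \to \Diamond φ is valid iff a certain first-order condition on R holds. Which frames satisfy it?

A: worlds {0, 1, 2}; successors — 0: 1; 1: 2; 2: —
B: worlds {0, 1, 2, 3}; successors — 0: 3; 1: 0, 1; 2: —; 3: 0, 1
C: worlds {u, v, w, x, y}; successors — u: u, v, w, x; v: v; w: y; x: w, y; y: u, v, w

B, C

The schema corresponds to a generalized confluence (Geach) condition: \forall x \forall y (xRy \to \exists w (y R^2 w \wedge xRw)).
A: fails — 0R1 but no w with 1R²w and 0Rw.
B: holds.
C: holds.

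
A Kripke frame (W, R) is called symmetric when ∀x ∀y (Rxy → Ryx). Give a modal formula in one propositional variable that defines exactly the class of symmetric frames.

This is symmetry; the standard corresponding axiom is B: p → □◇p.
Suppose p→□◇p is valid. Take Rxy and set V(p)={x}. Then p at x, so □◇p at x, so ◇p at y, so some z with Ryz has p; z=x, i.e. Ryx.

p → □◇p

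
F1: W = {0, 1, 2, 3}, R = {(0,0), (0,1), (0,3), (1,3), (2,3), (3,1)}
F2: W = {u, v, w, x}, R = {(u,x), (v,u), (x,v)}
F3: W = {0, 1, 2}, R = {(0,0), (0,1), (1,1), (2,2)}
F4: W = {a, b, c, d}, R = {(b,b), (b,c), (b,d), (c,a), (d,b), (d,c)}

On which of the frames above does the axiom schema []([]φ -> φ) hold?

Frame correspondent (Sahlqvist): forall x forall y (Rxy -> Ryy) — i.e. shift-reflexivity.
F1: fails — R31 but not R11.
F2: fails — Rvu but not Ruu.
F3: satisfies the condition.
F4: fails — Rbc but not Rcc.

F3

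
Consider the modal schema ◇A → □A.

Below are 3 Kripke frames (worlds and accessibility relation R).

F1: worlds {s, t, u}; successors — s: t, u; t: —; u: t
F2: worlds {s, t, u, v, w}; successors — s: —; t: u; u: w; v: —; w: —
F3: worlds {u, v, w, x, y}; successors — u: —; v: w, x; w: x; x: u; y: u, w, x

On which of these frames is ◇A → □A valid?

F2

The schema corresponds to partial functionality: ∀x ∀y ∀z (Rxy ∧ Rxz → y = z).
F1: fails — s sees both t and u.
F2: satisfies the condition.
F3: fails — v sees both w and x.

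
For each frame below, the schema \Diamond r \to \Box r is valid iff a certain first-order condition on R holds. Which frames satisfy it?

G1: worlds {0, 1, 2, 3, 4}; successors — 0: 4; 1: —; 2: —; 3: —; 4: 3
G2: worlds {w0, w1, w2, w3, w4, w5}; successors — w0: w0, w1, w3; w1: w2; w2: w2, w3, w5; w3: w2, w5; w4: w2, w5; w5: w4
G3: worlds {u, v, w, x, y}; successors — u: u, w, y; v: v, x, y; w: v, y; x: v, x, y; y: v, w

The schema corresponds to partial functionality: \forall x \forall y \forall z (Rxy \wedge Rxz \to y = z).
G1: condition met.
G2: fails — w0 sees both w0 and w1.
G3: fails — u sees both u and w.

G1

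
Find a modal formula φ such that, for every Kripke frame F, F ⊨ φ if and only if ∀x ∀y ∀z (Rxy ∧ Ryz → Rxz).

□q → □□q

The condition is transitivity. The 4 schema □q → □□q defines it.
Suppose □q→□□q is valid. Take Rxy, Ryz and set V(q)={w : Rxw}. Then □q at x, so □□q at x, so □q at y, so q at z, i.e. Rxz.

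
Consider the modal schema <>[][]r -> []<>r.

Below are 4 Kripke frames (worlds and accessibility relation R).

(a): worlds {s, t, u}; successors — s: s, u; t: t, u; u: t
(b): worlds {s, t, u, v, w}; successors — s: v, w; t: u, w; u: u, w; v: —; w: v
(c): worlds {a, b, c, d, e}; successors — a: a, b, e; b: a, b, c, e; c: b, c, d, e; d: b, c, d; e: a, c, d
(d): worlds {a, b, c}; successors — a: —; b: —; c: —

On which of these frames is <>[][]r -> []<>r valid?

The schema corresponds to a generalized confluence (Geach) condition: forall x forall y forall z ((xRy & xRz) -> exists w (y R^2 w & zRw)).
(a): satisfies the condition.
(b): fails — sRv, sRv but no w* with vR²w* and vRw*.
(c): satisfies the condition.
(d): satisfies the condition.

(a), (c), (d)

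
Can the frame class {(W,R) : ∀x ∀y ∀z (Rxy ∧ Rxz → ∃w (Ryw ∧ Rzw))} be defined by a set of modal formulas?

Yes, by ◇□p → □◇p

This is a Sahlqvist condition; the .2 axiom ◇□p → □◇p defines it.
Suppose ◇□p→□◇p is valid. Take Rxy, Rxz and set V(p)={w : Ryw}. Then □p at y so ◇□p at x, so □◇p at x, so ◇p at z, giving w with Rzw and Ryw.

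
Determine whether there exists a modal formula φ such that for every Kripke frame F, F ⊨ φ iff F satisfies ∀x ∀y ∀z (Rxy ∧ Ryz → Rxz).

Yes, by □r → □□r

The condition is transitivity. A defining modal formula is □r → □□r.
Suppose □r→□□r is valid. Take Rxy, Ryz and set V(r)={w : Rxw}. Then □r at x, so □□r at x, so □r at y, so r at z, i.e. Rxz.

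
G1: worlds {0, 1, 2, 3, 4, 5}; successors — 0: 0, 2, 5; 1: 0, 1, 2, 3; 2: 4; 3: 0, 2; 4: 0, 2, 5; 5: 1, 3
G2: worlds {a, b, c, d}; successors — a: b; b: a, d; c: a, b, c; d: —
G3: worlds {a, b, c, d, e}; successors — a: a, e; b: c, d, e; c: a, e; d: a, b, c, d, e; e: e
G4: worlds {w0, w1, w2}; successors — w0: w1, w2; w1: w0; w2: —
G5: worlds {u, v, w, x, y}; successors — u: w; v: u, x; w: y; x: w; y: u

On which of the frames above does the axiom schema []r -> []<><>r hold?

Frame correspondent (Sahlqvist): forall x forall z (xRz -> exists w (xRw & z R^2 w)) — i.e. a generalized confluence (Geach) condition.
G1: fails — 5R3 but no w with 5Rw and 3R²w.
G2: fails — bRd but no w with bRw and dR²w.
G3: condition met.
G4: fails — w0Rw2 but no w with w0Rw and w2R²w.
G5: fails — uRw but no t with uRt and wR²t.

G3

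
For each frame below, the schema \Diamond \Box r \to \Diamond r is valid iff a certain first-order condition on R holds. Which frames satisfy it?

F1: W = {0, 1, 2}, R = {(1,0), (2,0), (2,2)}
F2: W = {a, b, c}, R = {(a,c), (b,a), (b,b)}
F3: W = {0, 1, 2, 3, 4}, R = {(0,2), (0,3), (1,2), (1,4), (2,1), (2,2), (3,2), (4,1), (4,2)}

The schema corresponds to a generalized confluence (Geach) condition: \forall x \forall y (xRy \to \exists w (yRw \wedge xRw)).
F1: fails — 1R0 but no w with 0Rw and 1Rw.
F2: fails — aRc but no w with cRw and aRw.
F3: satisfies the condition.

F3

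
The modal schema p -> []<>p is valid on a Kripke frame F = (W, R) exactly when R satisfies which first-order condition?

Suppose p→□◇p is valid. Take Rxy and set V(p)={x}. Then p at x, so □◇p at x, so ◇p at y, so some z with Ryz has p; z=x, i.e. Ryx.
The converse is a direct semantic check.
Frame condition: forall x forall y (Rxy -> Ryx).

Symmetry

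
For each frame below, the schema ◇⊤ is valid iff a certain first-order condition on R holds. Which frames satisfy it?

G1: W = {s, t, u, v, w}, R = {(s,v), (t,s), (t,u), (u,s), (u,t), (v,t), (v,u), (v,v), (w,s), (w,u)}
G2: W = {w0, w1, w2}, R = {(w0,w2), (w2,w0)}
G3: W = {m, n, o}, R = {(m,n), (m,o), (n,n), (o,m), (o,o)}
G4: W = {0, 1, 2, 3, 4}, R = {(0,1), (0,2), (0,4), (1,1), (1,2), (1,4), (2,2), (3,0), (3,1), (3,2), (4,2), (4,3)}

G1, G3, G4

Frame correspondent (Sahlqvist): ∀x ∃y Rxy — i.e. seriality.
G1: ✓.
G2: fails — world w1 has no successor.
G3: ✓.
G4: ✓.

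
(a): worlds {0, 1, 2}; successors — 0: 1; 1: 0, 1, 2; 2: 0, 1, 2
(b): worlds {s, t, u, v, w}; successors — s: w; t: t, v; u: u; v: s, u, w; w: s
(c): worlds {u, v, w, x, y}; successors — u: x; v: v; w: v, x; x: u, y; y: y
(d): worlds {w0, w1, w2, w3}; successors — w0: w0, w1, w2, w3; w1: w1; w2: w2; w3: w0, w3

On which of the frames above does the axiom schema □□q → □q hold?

(a), (d)

This is the axiom for density; its first-order frame correspondent is ∀x ∀y (Rxy → ∃z (Rxz ∧ Rzy)).
(a): holds.
(b): fails — Rsw but no z with Rsz and Rzw.
(c): fails — Rwx but no z with Rwz and Rzx.
(d): holds.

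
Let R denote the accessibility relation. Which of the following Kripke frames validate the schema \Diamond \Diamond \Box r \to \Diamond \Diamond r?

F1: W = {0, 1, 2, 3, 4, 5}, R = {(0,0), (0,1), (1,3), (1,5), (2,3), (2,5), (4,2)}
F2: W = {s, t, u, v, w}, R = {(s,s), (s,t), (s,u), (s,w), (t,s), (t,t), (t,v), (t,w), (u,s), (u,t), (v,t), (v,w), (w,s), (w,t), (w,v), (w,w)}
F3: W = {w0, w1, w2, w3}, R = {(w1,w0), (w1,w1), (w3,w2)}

This is the axiom for a generalized confluence (Geach) condition; its first-order frame correspondent is \forall x \forall y (x R^2 y \to \exists w (yRw \wedge x R^2 w)).
F1: fails — 0R²3 but no w with 3Rw and 0R²w.
F2: ✓.
F3: fails — w1R²w0 but no w with w0Rw and w1R²w.
Valid on: F2.

F2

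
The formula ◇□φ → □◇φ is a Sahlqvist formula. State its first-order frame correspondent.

Suppose ◇□φ→□◇φ is valid. Take Rxy, Rxz and set V(φ)={w : Ryw}. Then □φ at y so ◇□φ at x, so □◇φ at x, so ◇φ at z, giving w with Rzw and Ryw.

convergence: ∀x ∀y ∀z (Rxy ∧ Rxz → ∃w (Ryw ∧ Rzw))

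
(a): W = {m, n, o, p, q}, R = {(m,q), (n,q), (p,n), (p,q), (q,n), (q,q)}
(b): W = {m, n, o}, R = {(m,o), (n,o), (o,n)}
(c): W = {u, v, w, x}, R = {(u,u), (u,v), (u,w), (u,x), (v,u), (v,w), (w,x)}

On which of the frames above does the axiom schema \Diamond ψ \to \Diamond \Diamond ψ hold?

Frame correspondent (Sahlqvist): \forall x \forall y (xRy \to \exists w (y = w \wedge x R^2 w)) — i.e. a generalized confluence (Geach) condition.
(a): condition met.
(b): fails — mRo but no w with o=w and mR²w.
(c): fails — wRx but no t with x=t and wR²t.

(a)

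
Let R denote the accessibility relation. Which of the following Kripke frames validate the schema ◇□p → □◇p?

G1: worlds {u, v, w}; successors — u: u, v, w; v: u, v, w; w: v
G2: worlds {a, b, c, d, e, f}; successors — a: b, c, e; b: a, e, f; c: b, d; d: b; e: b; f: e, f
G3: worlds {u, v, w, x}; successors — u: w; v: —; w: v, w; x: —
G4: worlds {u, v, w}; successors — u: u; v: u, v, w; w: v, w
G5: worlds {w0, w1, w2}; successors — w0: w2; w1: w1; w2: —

The schema corresponds to convergence: ∀x ∀y ∀z (Rxy ∧ Rxz → ∃w (Ryw ∧ Rzw)).
G1: condition met.
G2: fails — Rab and Rae but b and e have no common successor.
G3: fails — Rww and Rwv but w and v have no common successor.
G4: fails — Rvw and Rvu but w and u have no common successor.
G5: fails — Rw0w2 and Rw0w2 but w2 and w2 have no common successor.

G1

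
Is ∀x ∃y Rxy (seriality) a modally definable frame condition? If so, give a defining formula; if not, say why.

Yes — defined by □p → ◇p

The condition is seriality. A defining modal formula is □p → ◇p.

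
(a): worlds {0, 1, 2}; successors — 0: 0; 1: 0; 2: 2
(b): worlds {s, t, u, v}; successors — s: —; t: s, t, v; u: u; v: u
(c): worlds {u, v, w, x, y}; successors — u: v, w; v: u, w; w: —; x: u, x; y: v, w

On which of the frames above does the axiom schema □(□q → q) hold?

Frame correspondent (Sahlqvist): ∀x ∀y (Rxy → Ryy) — i.e. shift-reflexivity.
(a): holds.
(b): fails — Rtv but not Rvv.
(c): fails — Ruv but not Rvv.
Valid on: (a).

(a)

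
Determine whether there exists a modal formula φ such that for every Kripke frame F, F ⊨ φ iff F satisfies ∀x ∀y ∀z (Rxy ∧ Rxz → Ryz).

The condition is the Euclidean property. A defining modal formula is ◇p → □◇p.

Yes — defined by ◇p → □◇p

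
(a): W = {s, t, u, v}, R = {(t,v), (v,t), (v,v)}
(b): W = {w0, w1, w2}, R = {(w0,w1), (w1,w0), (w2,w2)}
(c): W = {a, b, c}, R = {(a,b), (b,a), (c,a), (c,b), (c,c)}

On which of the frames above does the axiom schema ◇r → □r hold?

(b)

This is the axiom for partial functionality; its first-order frame correspondent is ∀x ∀y ∀z (Rxy ∧ Rxz → y = z).
(a): fails — v sees both t and v.
(b): holds.
(c): fails — c sees both a and b.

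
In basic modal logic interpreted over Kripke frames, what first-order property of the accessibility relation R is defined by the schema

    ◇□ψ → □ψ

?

This is a form of the 5 axiom.
It corresponds to the Euclidean property: ∀x ∀y ∀z (Rxy ∧ Rxz → Ryz).

The Euclidean property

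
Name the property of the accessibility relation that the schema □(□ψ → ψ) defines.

Shift-reflexivity

Suppose □(□ψ→ψ) is valid. Take Rxy and set V(ψ)={w : Ryw}. Then at y, □ψ holds; since □(□ψ→ψ) at x, □ψ→ψ at y, so ψ at y, i.e. Ryy.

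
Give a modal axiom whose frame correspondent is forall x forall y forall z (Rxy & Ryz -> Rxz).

□s → □□s

A defining formula is □s → □□s (the 4 axiom).
Suppose □s→□□s is valid. Take Rxy, Ryz and set V(s)={w : Rxw}. Then □s at x, so □□s at x, so □s at y, so s at z, i.e. Rxz.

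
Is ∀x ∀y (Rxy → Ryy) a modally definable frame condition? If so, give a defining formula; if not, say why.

The condition is shift-reflexivity. A defining modal formula is □(□p → p).
Suppose □(□p→p) is valid. Take Rxy and set V(p)={w : Ryw}. Then at y, □p holds; since □(□p→p) at x, □p→p at y, so p at y, i.e. Ryy.

Yes, by □(□p → p)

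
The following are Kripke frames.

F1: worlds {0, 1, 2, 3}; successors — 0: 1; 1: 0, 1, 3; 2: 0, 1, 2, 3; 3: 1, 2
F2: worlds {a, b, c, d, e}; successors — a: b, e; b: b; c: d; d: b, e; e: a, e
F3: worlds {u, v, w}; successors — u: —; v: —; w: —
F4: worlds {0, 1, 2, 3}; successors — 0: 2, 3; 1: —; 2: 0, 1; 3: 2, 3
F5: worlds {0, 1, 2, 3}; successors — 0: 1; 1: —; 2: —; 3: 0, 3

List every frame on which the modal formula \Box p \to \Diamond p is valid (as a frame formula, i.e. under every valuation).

This is the axiom for seriality; its first-order frame correspondent is \forall x \exists y Rxy.
F1: ✓.
F2: ✓.
F3: fails — world u has no successor.
F4: fails — world 1 has no successor.
F5: fails — world 1 has no successor.

F1, F2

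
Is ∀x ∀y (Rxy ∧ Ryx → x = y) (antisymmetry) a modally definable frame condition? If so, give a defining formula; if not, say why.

Not definable by any modal formula

Any modally definable frame class is closed under surjective bounded morphisms.
The 8-cycle (worlds a,b,c,d,e,f,g,h with a→b→c→d→e→f→g→h→a) is antisymmetric. Sending even-indexed worlds to s and odd-indexed worlds to t is a surjective bounded morphism onto the two-world frame with s↔t, which is not antisymmetric.
So the class is not modally definable.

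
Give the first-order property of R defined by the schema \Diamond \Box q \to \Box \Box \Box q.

This is a Sahlqvist (Geach-type) schema ◇^1□^1q → □^3◇^0q.
First-order correspondent: \forall x \forall y \forall z ((xRy \wedge x R^3 z) \to \exists w (yRw \wedge z = w)).

\forall x \forall y \forall z ((xRy \wedge x R^3 z) \to \exists w (yRw \wedge z = w))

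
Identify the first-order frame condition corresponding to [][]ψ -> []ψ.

Suppose □□ψ→□ψ is valid. Take Rxy and set V(ψ)={w : xR²w}. Then □□ψ at x, so □ψ at x, so ψ at y, i.e. ∃z(Rxz∧Rzy).
Conversely, on a frame with density the schema holds at every world under every valuation.
Frame condition: forall x forall y (Rxy -> exists z (Rxz & Rzy)).

density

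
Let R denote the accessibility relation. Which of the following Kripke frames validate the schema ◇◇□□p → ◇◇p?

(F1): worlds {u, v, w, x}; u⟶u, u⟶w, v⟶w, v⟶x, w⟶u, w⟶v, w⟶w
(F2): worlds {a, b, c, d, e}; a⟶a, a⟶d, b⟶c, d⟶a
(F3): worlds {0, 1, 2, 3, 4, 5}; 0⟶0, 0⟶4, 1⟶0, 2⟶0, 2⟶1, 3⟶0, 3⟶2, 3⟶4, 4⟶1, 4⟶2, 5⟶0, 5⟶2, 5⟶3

(F2), (F3)

Frame correspondent (Sahlqvist): ∀x ∀y (xR²y → ∃w (yR²w ∧ xR²w)) — i.e. a generalized confluence (Geach) condition.
(F1): fails — wR²x but no t with xR²t and wR²t.
(F2): condition met.
(F3): condition met.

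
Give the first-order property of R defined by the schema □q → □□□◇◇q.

This is a Sahlqvist (Geach-type) schema ◇^0□^1q → □^3◇^2q.
Minimal-valuation argument: fix x; take any y with xR^0y and any z with xR^3z. Set V(q) to the set of worlds R-reachable from y in exactly 1 step. Then □^1q holds at y, so the antecedent holds at x; validity forces ◇^2q at z, giving a w with zR^2w and yR^1w.
First-order correspondent: ∀x ∀z (xR³z → ∃w (xRw ∧ zR²w)).

∀x ∀z (xR³z → ∃w (xRw ∧ zR²w))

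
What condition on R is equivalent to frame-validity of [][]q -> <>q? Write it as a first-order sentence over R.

forall x exists w (x R^2 w & xRw)

This is a Sahlqvist (Geach-type) schema ◇^0□^2q → □^0◇^1q.
First-order correspondent: forall x exists w (x R^2 w & xRw).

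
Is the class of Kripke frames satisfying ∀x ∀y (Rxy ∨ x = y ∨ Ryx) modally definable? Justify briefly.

If a class were modally definable it would be closed under disjoint unions (Goldblatt–Thomason).
Take 2 disjoint single-world reflexive frames: each is trivially connected, but their disjoint union has 2 worlds with no edge between distinct components, so it is not connected.
Hence connectedness of R is not modally definable.

No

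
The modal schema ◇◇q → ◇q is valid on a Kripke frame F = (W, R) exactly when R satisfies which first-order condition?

This is frame-equivalent to □q → □□q (substitute ¬q for q and contrapose).
Suppose □q→□□q is valid. Take Rxy, Ryz and set V(q)={w : Rxw}. Then □q at x, so □□q at x, so □q at y, so q at z, i.e. Rxz.

transitivity: ∀x ∀y ∀z (Rxy ∧ Ryz → Rxz)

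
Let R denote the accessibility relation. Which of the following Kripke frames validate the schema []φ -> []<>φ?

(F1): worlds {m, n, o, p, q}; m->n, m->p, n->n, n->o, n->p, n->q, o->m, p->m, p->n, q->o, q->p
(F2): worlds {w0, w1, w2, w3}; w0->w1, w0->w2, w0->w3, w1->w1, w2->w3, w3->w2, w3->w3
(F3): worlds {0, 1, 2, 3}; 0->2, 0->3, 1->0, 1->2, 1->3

(F2)

Frame correspondent (Sahlqvist): forall x forall z (xRz -> exists w (xRw & zRw)) — i.e. a generalized confluence (Geach) condition.
(F1): fails — nRo but no w with nRw and oRw.
(F2): condition met.
(F3): fails — 0R2 but no w with 0Rw and 2Rw.
Valid on: (F2).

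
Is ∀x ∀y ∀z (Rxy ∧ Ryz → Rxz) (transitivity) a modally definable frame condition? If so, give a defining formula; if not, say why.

This is a Sahlqvist condition; the 4 axiom □p → □□p defines it.
Suppose □p→□□p is valid. Take Rxy, Ryz and set V(p)={w : Rxw}. Then □p at x, so □□p at x, so □p at y, so p at z, i.e. Rxz.

Yes — defined by □p → □□p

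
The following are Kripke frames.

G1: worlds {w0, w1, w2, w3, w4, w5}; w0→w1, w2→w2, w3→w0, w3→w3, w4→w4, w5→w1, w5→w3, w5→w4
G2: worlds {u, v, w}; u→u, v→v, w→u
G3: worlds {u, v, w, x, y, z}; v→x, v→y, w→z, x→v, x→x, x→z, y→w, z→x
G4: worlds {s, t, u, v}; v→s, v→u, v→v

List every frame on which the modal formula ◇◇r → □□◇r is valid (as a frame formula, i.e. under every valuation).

The schema corresponds to a generalized confluence (Geach) condition: ∀x ∀y ∀z ((xR²y ∧ xR²z) → ∃w (y = w ∧ zRw)).
G1: fails — w3R²w0, w3R²w0 but no w with w0=w and w0Rw.
G2: holds.
G3: fails — vR²v, vR²v but no t with v=t and vRt.
G4: fails — vR²s, vR²s but no w with s=w and sRw.

G2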